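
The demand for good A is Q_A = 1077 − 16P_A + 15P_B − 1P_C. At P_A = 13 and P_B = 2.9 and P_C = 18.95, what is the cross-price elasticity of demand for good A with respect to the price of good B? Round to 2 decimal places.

0.05

At P_A = 13 and P_B = 2.9 and P_C = 18.95: Q_A = 893.55.
∂Q_A/∂P_B = 15.
ε = (∂Q_A/∂P_B)(P_B/Q_A) = 15 × (2.9/893.55) ≈ 0.05.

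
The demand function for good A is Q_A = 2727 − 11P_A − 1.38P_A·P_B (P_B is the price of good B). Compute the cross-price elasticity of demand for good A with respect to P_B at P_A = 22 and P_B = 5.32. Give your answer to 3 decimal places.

At P_A = 22 and P_B = 5.32: Q_A = 2323.485.
∂Q_A/∂P_B = -1.38P_A = -1.38(22) = -30.3600.
ε = (∂Q_A/∂P_B)(P_B/Q_A) = -30.3600 × (5.32/2323.485) ≈ -0.070.
ε < 0: complements.

-0.070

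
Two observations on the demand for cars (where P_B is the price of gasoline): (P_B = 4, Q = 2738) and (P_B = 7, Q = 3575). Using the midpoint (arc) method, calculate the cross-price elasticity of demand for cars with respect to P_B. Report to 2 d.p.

ΔQ_A = 3575 − 2738 = 837; ΔP_B = 7 − 4 = 3.
Midpoints: Q̄_A = 3156.5, P̄_B = 5.50.
ε = (ΔQ_A/Q̄_A)/(ΔP_B/P̄_B) = (837/3156.5)/(3/5.50) ≈ 0.49.
ε > 0: cars and gasoline are substitutes.

0.49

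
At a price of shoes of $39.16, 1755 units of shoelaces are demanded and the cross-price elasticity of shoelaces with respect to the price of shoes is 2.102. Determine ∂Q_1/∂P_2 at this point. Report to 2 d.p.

94.20

ε = (∂Q_1/∂P_2)·(P_2/Q_1) ⇒ ∂Q_1/∂P_2 = ε·Q_1/P_2 = 2.102 × 1755/39.16 ≈ 94.20.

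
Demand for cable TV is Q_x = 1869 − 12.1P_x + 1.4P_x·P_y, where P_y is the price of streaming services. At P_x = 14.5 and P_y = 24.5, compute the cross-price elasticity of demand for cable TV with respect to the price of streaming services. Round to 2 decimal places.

0.23

At P_x = 14.5 and P_y = 24.5: Q_x = 2190.9.
∂Q_x/∂P_y = 1.4P_x = 1.4(14.5) = 20.3000.
ε = (∂Q_x/∂P_y)(P_y/Q_x) = 20.3000 × (24.5/2190.9) ≈ 0.23.
ε > 0: substitutes.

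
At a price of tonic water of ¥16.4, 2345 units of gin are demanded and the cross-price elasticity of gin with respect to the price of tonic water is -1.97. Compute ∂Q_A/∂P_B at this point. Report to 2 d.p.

-281.69

ε = (∂Q_A/∂P_B)·(P_B/Q_A) ⇒ ∂Q_A/∂P_B = ε·Q_A/P_B = -1.97 × 2345/16.4 ≈ -281.69.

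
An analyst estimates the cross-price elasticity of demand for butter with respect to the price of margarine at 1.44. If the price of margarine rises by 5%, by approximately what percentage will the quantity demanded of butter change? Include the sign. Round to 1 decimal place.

7.2%

%ΔQ ≈ ε × %ΔP of margarine = 1.44 × (5%) = 7.2%.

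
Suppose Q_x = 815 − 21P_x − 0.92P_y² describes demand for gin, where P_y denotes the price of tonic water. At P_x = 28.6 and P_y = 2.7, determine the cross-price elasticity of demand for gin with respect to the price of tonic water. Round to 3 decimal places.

-0.065

At P_x = 28.6 and P_y = 2.7: Q_x = 207.693.
∂Q_x/∂P_y = -1.84P_y = -1.84(2.7) = -4.9680.
ε = (∂Q_x/∂P_y)(P_y/Q_x) = -4.9680 × (2.7/207.693) ≈ -0.065.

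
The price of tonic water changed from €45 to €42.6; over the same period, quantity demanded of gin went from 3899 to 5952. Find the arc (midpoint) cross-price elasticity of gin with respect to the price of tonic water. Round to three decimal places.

-7.607

ΔQ_A = 5952 − 3899 = 2053; ΔP_B = 42.6 − 45 = -2.4.
Midpoints: Q̄_A = 4925.5, P̄_B = 43.80.
ε = (ΔQ_A/Q̄_A)/(ΔP_B/P̄_B) = (2053/4925.5)/(-2.4/43.80) ≈ -7.607.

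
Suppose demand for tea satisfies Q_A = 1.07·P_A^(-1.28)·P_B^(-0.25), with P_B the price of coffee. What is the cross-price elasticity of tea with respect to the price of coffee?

In a log-linear (constant-elasticity) demand function, the coefficient on the exponent of P_B is the cross-price elasticity.
ε = -0.25. Negative, so tea and coffee are complements.

-0.25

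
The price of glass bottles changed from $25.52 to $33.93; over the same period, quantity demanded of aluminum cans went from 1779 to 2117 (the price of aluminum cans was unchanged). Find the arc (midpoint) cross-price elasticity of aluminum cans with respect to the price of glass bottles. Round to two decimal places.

ΔQ_A = 2117 − 1779 = 338; ΔP_B = 33.93 − 25.52 = 8.41.
Midpoints: Q̄_A = 1948.0, P̄_B = 29.73.
ε = (ΔQ_A/Q̄_A)/(ΔP_B/P̄_B) = (338/1948.0)/(8.41/29.73) ≈ 0.61.
ε > 0: aluminum cans and glass bottles are substitutes.

0.61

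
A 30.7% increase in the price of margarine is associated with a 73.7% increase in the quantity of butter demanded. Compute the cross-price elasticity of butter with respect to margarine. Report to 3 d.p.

2.401

ε = (%ΔQ of butter) / (%ΔP of margarine) = (73.7%) / (30.7%) ≈ 2.401.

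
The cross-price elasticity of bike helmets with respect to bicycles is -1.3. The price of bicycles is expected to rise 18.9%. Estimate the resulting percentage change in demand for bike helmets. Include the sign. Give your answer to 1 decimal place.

%ΔQ ≈ ε × %ΔP of bicycles = -1.3 × (18.9%) = -24.6%.

-24.6%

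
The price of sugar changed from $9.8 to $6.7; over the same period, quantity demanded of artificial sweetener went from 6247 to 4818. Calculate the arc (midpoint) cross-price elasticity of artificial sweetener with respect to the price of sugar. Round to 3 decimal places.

ΔQ_A = 4818 − 6247 = -1429; ΔP_B = 6.7 − 9.8 = -3.1.
Midpoints: Q̄_A = 5532.5, P̄_B = 8.25.
ε = (ΔQ_A/Q̄_A)/(ΔP_B/P̄_B) = (-1429/5532.5)/(-3.1/8.25) ≈ 0.687.
ε > 0: artificial sweetener and sugar are substitutes.

0.687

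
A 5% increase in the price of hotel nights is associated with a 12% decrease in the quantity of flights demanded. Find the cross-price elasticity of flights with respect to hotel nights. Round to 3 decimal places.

-2.400

ε = (%ΔQ of flights) / (%ΔP of hotel nights) = (-12%) / (5%) ≈ -2.400.
Negative cross-price elasticity: complements.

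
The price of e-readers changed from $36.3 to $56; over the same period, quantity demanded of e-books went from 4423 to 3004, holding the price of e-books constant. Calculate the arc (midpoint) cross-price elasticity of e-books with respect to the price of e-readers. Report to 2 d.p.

-0.90

ΔQ_A = 3004 − 4423 = -1419; ΔP_B = 56 − 36.3 = 19.7.
Midpoints: Q̄_A = 3713.5, P̄_B = 46.15.
ε = (ΔQ_A/Q̄_A)/(ΔP_B/P̄_B) = (-1419/3713.5)/(19.7/46.15) ≈ -0.90.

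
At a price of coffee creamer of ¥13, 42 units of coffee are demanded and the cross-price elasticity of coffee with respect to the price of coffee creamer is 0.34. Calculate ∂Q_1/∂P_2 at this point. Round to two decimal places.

1.10

ε = (∂Q_1/∂P_2)·(P_2/Q_1) ⇒ ∂Q_1/∂P_2 = ε·Q_1/P_2 = 0.34 × 42/13 ≈ 1.10.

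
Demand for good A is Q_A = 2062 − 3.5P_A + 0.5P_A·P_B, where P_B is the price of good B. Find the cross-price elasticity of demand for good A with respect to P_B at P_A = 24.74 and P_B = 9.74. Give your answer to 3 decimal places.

0.057

At P_A = 24.74 and P_B = 9.74: Q_A = 2095.894.
∂Q_A/∂P_B = 0.5P_A = 0.5(24.74) = 12.3700.
ε = (∂Q_A/∂P_B)(P_B/Q_A) = 12.3700 × (9.74/2095.894) ≈ 0.057.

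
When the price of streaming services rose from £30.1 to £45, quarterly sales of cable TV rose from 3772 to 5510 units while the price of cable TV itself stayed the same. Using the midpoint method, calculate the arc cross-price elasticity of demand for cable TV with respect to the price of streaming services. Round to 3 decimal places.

0.944

ΔQ_A = 5510 − 3772 = 1738; ΔP_B = 45 − 30.1 = 14.9.
Midpoints: Q̄_A = 4641.0, P̄_B = 37.55.
ε = (ΔQ_A/Q̄_A)/(ΔP_B/P̄_B) = (1738/4641.0)/(14.9/37.55) ≈ 0.944.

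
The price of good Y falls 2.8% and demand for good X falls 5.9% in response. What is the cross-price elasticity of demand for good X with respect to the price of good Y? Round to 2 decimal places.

2.11

ε = (%ΔQ of good X) / (%ΔP of good Y) = (-5.9%) / (-2.8%) ≈ 2.11.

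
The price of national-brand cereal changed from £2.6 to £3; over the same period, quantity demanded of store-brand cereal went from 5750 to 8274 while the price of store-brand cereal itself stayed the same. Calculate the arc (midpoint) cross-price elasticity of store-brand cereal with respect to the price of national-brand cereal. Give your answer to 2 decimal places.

ΔQ_A = 8274 − 5750 = 2524; ΔP_B = 3 − 2.6 = 0.4.
Midpoints: Q̄_A = 7012.0, P̄_B = 2.80.
ε = (ΔQ_A/Q̄_A)/(ΔP_B/P̄_B) = (2524/7012.0)/(0.4/2.80) ≈ 2.52.

2.52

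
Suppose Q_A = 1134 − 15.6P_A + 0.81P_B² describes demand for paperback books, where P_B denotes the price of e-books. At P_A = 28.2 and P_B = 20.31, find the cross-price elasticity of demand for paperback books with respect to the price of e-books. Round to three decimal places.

At P_A = 28.2 and P_B = 20.31: Q_A = 1028.202.
∂Q_A/∂P_B = 1.62P_B = 1.62(20.31) = 32.9022.
ε = (∂Q_A/∂P_B)(P_B/Q_A) = 32.9022 × (20.31/1028.202) ≈ 0.650.
ε > 0: substitutes.

0.650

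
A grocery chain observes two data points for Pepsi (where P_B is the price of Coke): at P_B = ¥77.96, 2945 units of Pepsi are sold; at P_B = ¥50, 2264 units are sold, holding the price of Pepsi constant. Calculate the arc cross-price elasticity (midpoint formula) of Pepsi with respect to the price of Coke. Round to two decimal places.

0.60

ΔQ_A = 2264 − 2945 = -681; ΔP_B = 50 − 77.96 = -27.96.
Midpoints: Q̄_A = 2604.5, P̄_B = 63.98.
ε = (ΔQ_A/Q̄_A)/(ΔP_B/P̄_B) = (-681/2604.5)/(-27.96/63.98) ≈ 0.60.
ε > 0: Pepsi and Coke are substitutes.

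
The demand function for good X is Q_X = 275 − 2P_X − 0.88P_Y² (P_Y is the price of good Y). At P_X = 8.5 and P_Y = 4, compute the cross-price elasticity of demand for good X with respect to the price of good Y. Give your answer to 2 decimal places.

At P_X = 8.5 and P_Y = 4: Q_X = 243.92.
∂Q_X/∂P_Y = -1.76P_Y = -1.76(4) = -7.0400.
ε = (∂Q_X/∂P_Y)(P_Y/Q_X) = -7.0400 × (4/243.92) ≈ -0.12.
ε < 0: complements.

-0.12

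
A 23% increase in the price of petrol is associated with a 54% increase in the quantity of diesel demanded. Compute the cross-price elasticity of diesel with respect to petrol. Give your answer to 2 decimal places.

ε = (%ΔQ of diesel) / (%ΔP of petrol) = (54%) / (23%) ≈ 2.35.
Positive cross-price elasticity: substitutes.

2.35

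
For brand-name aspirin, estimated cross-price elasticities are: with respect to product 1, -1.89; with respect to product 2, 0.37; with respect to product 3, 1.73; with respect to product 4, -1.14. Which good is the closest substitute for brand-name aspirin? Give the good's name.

Substitutes have ε > 0. Among the positive values, 1.73 (product 3) is largest.

product 3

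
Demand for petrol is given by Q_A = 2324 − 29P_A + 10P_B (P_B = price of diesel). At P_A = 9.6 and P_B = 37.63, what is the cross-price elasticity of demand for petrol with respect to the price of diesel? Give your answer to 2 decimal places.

0.16

At P_A = 9.6 and P_B = 37.63: Q_A = 2421.9.
∂Q_A/∂P_B = 10.
ε = (∂Q_A/∂P_B)(P_B/Q_A) = 10 × (37.63/2421.9) ≈ 0.16.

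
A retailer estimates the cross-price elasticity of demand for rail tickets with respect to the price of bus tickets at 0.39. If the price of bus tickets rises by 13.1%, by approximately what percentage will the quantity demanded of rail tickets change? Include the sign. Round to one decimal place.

5.1%

%ΔQ ≈ ε × %ΔP of bus tickets = 0.39 × (13.1%) = 5.1%.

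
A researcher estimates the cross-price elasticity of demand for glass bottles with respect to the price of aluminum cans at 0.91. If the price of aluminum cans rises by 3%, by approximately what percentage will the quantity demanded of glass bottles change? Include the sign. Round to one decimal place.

2.7%

%ΔQ ≈ ε × %ΔP of aluminum cans = 0.91 × (3%) = 2.7%.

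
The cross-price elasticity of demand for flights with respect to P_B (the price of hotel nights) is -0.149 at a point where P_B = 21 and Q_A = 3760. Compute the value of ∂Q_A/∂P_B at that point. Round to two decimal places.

-26.68

ε = (∂Q_A/∂P_B)·(P_B/Q_A) ⇒ ∂Q_A/∂P_B = ε·Q_A/P_B = -0.149 × 3760/21 ≈ -26.68.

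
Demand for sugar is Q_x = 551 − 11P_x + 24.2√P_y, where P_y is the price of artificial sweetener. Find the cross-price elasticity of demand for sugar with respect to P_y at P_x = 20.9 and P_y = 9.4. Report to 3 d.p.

0.094

At P_x = 20.9 and P_y = 9.4: Q_x = 395.296.
∂Q_x/∂P_y = 24.2/(2√P_y) = 24.2/(2√9.4) = 3.9466.
ε = (∂Q_x/∂P_y)(P_y/Q_x) = 3.9466 × (9.4/395.296) ≈ 0.094.
ε > 0: substitutes.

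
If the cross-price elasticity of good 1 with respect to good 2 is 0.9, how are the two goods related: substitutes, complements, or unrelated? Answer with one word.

substitutes

ε = 0.9 > 0, so a higher price of good 2 raises demand for good 1: substitutes.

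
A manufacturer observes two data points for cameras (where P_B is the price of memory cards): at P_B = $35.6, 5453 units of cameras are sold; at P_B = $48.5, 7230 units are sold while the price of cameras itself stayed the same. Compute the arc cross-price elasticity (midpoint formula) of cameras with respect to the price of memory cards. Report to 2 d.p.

ΔQ_A = 7230 − 5453 = 1777; ΔP_B = 48.5 − 35.6 = 12.9.
Midpoints: Q̄_A = 6341.5, P̄_B = 42.05.
ε = (ΔQ_A/Q̄_A)/(ΔP_B/P̄_B) = (1777/6341.5)/(12.9/42.05) ≈ 0.91.

0.91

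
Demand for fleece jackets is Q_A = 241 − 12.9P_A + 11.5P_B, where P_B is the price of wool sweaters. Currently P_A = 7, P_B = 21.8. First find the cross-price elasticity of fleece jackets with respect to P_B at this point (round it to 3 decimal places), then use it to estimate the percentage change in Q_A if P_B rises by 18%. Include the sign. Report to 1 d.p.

At P_A = 7, P_B = 21.8: Q_A = 401.4.
∂Q_A/∂P_B = 11.5.
ε = (∂Q_A/∂P_B)(P_B/Q_A) = 11.5000 × 21.8/401.4 ≈ 0.625.
%ΔQ_A ≈ ε × %ΔP_B = 0.625 × (18%) = 11.3%.

11.3%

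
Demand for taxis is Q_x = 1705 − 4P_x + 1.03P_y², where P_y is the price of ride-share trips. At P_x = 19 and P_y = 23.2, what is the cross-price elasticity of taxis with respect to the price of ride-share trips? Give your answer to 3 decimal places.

0.508

At P_x = 19 and P_y = 23.2: Q_x = 2183.387.
∂Q_x/∂P_y = 2.06P_y = 2.06(23.2) = 47.7920.
ε = (∂Q_x/∂P_y)(P_y/Q_x) = 47.7920 × (23.2/2183.387) ≈ 0.508.
ε > 0: substitutes.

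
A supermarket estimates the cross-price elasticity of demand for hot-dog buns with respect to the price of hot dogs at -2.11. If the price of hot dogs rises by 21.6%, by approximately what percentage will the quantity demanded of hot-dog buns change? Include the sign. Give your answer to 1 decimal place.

%ΔQ ≈ ε × %ΔP of hot dogs = -2.11 × (21.6%) = -45.6%.
Demand for hot-dog buns falls by about 45.6%.

-45.6%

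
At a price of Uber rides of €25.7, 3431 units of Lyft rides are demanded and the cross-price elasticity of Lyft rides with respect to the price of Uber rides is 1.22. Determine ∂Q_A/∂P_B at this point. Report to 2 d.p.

162.87

ε = (∂Q_A/∂P_B)·(P_B/Q_A) ⇒ ∂Q_A/∂P_B = ε·Q_A/P_B = 1.22 × 3431/25.7 ≈ 162.87.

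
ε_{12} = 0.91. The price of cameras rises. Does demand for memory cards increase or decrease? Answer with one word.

increase

ε > 0 and the price of cameras rises, so the quantity of memory cards moves in the same direction: it increases.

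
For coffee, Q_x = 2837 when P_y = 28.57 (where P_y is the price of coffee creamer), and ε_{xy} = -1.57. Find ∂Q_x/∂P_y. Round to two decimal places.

ε = (∂Q_x/∂P_y)·(P_y/Q_x) ⇒ ∂Q_x/∂P_y = ε·Q_x/P_y = -1.57 × 2837/28.57 ≈ -155.90.

-155.90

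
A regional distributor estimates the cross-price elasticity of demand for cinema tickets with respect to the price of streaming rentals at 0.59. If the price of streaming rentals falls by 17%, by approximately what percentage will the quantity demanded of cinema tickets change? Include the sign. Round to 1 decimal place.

%ΔQ ≈ ε × %ΔP of streaming rentals = 0.59 × (-17%) = -10.0%.

-10.0%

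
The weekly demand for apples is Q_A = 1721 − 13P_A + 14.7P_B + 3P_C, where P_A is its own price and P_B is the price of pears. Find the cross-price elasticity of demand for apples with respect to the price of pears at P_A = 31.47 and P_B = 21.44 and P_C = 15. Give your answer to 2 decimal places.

At P_A = 31.47 and P_B = 21.44 and P_C = 15: Q_A = 1672.058.
∂Q_A/∂P_B = 14.7.
ε = (∂Q_A/∂P_B)(P_B/Q_A) = 14.7 × (21.44/1672.058) ≈ 0.19.
Since ε > 0, apples and pears are substitutes.

0.19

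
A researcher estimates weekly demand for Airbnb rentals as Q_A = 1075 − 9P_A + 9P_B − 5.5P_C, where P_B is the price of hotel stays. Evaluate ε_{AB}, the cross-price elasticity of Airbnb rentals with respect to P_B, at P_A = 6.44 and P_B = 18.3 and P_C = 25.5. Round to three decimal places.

At P_A = 6.44 and P_B = 18.3 and P_C = 25.5: Q_A = 1041.49.
∂Q_A/∂P_B = 9.
ε = (∂Q_A/∂P_B)(P_B/Q_A) = 9 × (18.3/1041.49) ≈ 0.158.

0.158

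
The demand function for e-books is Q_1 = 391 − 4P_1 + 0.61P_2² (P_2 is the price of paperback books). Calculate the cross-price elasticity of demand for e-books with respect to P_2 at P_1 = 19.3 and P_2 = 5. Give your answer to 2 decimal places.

At P_1 = 19.3 and P_2 = 5: Q_1 = 329.05.
∂Q_1/∂P_2 = 1.22P_2 = 1.22(5) = 6.1000.
ε = (∂Q_1/∂P_2)(P_2/Q_1) = 6.1000 × (5/329.05) ≈ 0.09.
ε > 0: substitutes.

0.09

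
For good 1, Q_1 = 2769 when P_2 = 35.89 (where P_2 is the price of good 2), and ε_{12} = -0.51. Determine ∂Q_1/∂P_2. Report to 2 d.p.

ε = (∂Q_1/∂P_2)·(P_2/Q_1) ⇒ ∂Q_1/∂P_2 = ε·Q_1/P_2 = -0.51 × 2769/35.89 ≈ -39.35.

-39.35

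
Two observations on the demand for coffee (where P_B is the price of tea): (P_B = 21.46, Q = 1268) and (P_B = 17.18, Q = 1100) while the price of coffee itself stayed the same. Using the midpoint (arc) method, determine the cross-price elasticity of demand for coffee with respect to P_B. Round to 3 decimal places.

0.641

ΔQ_A = 1100 − 1268 = -168; ΔP_B = 17.18 − 21.46 = -4.28.
Midpoints: Q̄_A = 1184.0, P̄_B = 19.32.
ε = (ΔQ_A/Q̄_A)/(ΔP_B/P̄_B) = (-168/1184.0)/(-4.28/19.32) ≈ 0.641.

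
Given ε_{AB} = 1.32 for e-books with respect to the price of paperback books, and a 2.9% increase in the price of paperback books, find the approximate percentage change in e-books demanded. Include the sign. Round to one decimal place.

%ΔQ ≈ ε × %ΔP of paperback books = 1.32 × (2.9%) = 3.8%.

3.8%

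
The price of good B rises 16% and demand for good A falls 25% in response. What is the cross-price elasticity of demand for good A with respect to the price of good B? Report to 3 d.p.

-1.563

ε = (%ΔQ of good A) / (%ΔP of good B) = (-25%) / (16%) ≈ -1.563.
Negative cross-price elasticity: complements.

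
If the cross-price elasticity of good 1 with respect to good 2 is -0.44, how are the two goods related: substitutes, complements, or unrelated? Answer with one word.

ε = -0.44 < 0, so a higher price of good 2 lowers demand for good 1: complements.

complements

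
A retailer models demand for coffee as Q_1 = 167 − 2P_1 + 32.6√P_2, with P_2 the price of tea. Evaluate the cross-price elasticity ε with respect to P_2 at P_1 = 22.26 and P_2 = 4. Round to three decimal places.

0.174

At P_1 = 22.26 and P_2 = 4: Q_1 = 187.68.
∂Q_1/∂P_2 = 32.6/(2√P_2) = 32.6/(2√4) = 8.1500.
ε = (∂Q_1/∂P_2)(P_2/Q_1) = 8.1500 × (4/187.68) ≈ 0.174.
ε > 0: substitutes.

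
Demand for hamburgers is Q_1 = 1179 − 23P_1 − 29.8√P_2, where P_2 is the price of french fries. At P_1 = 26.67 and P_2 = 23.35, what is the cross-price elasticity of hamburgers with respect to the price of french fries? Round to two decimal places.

-0.17

At P_1 = 26.67 and P_2 = 23.35: Q_1 = 421.591.
∂Q_1/∂P_2 = -29.8/(2√P_2) = -29.8/(2√23.35) = -3.0835.
ε = (∂Q_1/∂P_2)(P_2/Q_1) = -3.0835 × (23.35/421.591) ≈ -0.17.
ε < 0: complements.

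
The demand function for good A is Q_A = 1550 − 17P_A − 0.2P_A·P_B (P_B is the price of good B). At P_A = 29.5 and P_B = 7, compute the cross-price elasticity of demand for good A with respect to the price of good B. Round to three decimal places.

-0.041

At P_A = 29.5 and P_B = 7: Q_A = 1007.2.
∂Q_A/∂P_B = -0.2P_A = -0.2(29.5) = -5.9000.
ε = (∂Q_A/∂P_B)(P_B/Q_A) = -5.9000 × (7/1007.2) ≈ -0.041.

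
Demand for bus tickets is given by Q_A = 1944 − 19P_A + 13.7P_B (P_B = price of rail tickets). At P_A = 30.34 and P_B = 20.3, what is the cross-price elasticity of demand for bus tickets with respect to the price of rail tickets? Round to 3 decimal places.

0.169

At P_A = 30.34 and P_B = 20.3: Q_A = 1645.65.
∂Q_A/∂P_B = 13.7.
ε = (∂Q_A/∂P_B)(P_B/Q_A) = 13.7 × (20.3/1645.65) ≈ 0.169.
Since ε > 0, bus tickets and rail tickets are substitutes.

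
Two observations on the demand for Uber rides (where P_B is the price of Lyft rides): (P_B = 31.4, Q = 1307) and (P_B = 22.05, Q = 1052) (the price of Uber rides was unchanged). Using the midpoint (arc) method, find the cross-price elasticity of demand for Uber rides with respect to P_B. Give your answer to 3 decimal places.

0.618

ΔQ_A = 1052 − 1307 = -255; ΔP_B = 22.05 − 31.4 = -9.35.
Midpoints: Q̄_A = 1179.5, P̄_B = 26.73.
ε = (ΔQ_A/Q̄_A)/(ΔP_B/P̄_B) = (-255/1179.5)/(-9.35/26.73) ≈ 0.618.
ε > 0: Uber rides and Lyft rides are substitutes.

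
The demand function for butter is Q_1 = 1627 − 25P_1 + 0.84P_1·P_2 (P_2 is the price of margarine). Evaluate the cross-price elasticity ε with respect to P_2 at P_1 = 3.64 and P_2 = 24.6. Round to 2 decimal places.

0.05

At P_1 = 3.64 and P_2 = 24.6: Q_1 = 1611.217.
∂Q_1/∂P_2 = 0.84P_1 = 0.84(3.64) = 3.0576.
ε = (∂Q_1/∂P_2)(P_2/Q_1) = 3.0576 × (24.6/1611.217) ≈ 0.05.
ε > 0: substitutes.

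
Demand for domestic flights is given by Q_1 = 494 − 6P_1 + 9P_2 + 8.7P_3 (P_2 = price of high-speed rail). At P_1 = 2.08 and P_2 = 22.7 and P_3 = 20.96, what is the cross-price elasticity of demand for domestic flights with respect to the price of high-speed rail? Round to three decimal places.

0.235

At P_1 = 2.08 and P_2 = 22.7 and P_3 = 20.96: Q_1 = 868.172.
∂Q_1/∂P_2 = 9.
ε = (∂Q_1/∂P_2)(P_2/Q_1) = 9 × (22.7/868.172) ≈ 0.235.
Since ε > 0, domestic flights and high-speed rail are substitutes.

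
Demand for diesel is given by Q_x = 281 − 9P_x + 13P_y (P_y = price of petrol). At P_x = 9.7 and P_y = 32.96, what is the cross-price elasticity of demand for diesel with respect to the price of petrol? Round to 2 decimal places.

At P_x = 9.7 and P_y = 32.96: Q_x = 622.18.
∂Q_x/∂P_y = 13.
ε = (∂Q_x/∂P_y)(P_y/Q_x) = 13 × (32.96/622.18) ≈ 0.69.

0.69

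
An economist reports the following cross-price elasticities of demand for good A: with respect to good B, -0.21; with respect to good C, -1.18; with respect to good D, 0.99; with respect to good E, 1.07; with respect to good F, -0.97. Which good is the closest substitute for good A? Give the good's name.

Substitutes have ε > 0. Among the positive values, 1.07 (good E) is largest.

good E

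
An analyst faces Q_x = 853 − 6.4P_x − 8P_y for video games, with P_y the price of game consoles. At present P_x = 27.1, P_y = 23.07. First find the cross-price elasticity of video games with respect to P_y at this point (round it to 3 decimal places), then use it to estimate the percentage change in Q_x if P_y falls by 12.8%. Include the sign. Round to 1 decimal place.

At P_x = 27.1, P_y = 23.07: Q_x = 495.
∂Q_x/∂P_y = -8.
ε = (∂Q_x/∂P_y)(P_y/Q_x) = -8.0000 × 23.07/495 ≈ -0.373.
%ΔQ_x ≈ ε × %ΔP_y = -0.373 × (-12.8%) = 4.8%.

4.8%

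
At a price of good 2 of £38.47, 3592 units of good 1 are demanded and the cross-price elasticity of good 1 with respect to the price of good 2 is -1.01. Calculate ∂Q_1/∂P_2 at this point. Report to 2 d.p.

ε = (∂Q_1/∂P_2)·(P_2/Q_1) ⇒ ∂Q_1/∂P_2 = ε·Q_1/P_2 = -1.01 × 3592/38.47 ≈ -94.31.

-94.31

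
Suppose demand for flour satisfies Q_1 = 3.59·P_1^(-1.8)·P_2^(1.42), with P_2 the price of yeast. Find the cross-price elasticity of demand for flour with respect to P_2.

In a log-linear (constant-elasticity) demand function, the coefficient on the exponent of P_2 is the cross-price elasticity.
ε = 1.42. Positive, so flour and yeast are substitutes.

1.42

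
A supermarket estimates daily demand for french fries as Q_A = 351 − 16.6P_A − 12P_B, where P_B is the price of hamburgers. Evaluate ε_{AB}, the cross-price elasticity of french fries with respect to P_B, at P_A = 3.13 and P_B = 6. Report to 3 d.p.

At P_A = 3.13 and P_B = 6: Q_A = 227.042.
∂Q_A/∂P_B = -12.
ε = (∂Q_A/∂P_B)(P_B/Q_A) = -12 × (6/227.042) ≈ -0.317.

-0.317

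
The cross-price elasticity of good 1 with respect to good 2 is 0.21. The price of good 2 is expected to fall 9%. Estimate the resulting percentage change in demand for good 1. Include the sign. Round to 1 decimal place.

-1.9%

%ΔQ ≈ ε × %ΔP of good 2 = 0.21 × (-9%) = -1.9%.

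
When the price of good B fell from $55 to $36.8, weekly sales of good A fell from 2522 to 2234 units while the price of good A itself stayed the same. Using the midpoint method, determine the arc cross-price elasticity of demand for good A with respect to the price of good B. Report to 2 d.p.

0.31

ΔQ_A = 2234 − 2522 = -288; ΔP_B = 36.8 − 55 = -18.2.
Midpoints: Q̄_A = 2378.0, P̄_B = 45.90.
ε = (ΔQ_A/Q̄_A)/(ΔP_B/P̄_B) = (-288/2378.0)/(-18.2/45.90) ≈ 0.31.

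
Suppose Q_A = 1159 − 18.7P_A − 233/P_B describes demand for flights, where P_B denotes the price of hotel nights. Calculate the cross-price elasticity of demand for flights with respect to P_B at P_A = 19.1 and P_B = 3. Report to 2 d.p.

At P_A = 19.1 and P_B = 3: Q_A = 724.163.
∂Q_A/∂P_B = 233/P_B² = 25.8889.
ε = (∂Q_A/∂P_B)(P_B/Q_A) = 25.8889 × (3/724.163) ≈ 0.11.

0.11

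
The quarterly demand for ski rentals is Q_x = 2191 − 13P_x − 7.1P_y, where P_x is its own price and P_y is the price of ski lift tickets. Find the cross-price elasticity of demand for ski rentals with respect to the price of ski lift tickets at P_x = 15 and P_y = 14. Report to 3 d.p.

At P_x = 15 and P_y = 14: Q_x = 1896.6.
∂Q_x/∂P_y = -7.1.
ε = (∂Q_x/∂P_y)(P_y/Q_x) = -7.1 × (14/1896.6) ≈ -0.052.
Since ε < 0, ski rentals and ski lift tickets are complements.

-0.052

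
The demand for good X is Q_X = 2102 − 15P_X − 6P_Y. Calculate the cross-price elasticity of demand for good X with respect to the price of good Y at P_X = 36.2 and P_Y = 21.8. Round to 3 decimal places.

At P_X = 36.2 and P_Y = 21.8: Q_X = 1428.2.
∂Q_X/∂P_Y = -6.
ε = (∂Q_X/∂P_Y)(P_Y/Q_X) = -6 × (21.8/1428.2) ≈ -0.092.

-0.092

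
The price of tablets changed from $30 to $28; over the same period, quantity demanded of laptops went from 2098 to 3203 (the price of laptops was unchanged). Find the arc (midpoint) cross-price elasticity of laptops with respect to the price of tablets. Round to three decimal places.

-6.045

ΔQ_A = 3203 − 2098 = 1105; ΔP_B = 28 − 30 = -2.
Midpoints: Q̄_A = 2650.5, P̄_B = 29.00.
ε = (ΔQ_A/Q̄_A)/(ΔP_B/P̄_B) = (1105/2650.5)/(-2/29.00) ≈ -6.045.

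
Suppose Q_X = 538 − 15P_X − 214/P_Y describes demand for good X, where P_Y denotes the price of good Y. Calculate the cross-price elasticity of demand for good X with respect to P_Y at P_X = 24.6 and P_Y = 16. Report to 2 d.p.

At P_X = 24.6 and P_Y = 16: Q_X = 155.625.
∂Q_X/∂P_Y = 214/P_Y² = 0.8359.
ε = (∂Q_X/∂P_Y)(P_Y/Q_X) = 0.8359 × (16/155.625) ≈ 0.09.
ε > 0: substitutes.

0.09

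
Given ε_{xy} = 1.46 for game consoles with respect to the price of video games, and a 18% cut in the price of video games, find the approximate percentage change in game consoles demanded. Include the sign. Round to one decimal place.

-26.3%

%ΔQ ≈ ε × %ΔP of video games = 1.46 × (-18%) = -26.3%.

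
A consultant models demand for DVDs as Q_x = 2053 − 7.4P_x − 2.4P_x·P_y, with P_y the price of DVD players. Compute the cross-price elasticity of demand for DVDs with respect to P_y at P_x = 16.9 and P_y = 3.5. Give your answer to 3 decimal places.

-0.079

At P_x = 16.9 and P_y = 3.5: Q_x = 1785.98.
∂Q_x/∂P_y = -2.4P_x = -2.4(16.9) = -40.5600.
ε = (∂Q_x/∂P_y)(P_y/Q_x) = -40.5600 × (3.5/1785.98) ≈ -0.079.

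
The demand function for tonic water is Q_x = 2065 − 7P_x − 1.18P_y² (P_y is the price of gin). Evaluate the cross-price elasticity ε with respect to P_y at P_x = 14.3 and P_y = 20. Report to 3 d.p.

At P_x = 14.3 and P_y = 20: Q_x = 1492.9.
∂Q_x/∂P_y = -2.36P_y = -2.36(20) = -47.2000.
ε = (∂Q_x/∂P_y)(P_y/Q_x) = -47.2000 × (20/1492.9) ≈ -0.632.

-0.632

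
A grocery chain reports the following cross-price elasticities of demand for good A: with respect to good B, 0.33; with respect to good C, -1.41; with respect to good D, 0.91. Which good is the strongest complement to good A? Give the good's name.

good C

Complements have ε < 0. The most negative value is -1.41 (good C).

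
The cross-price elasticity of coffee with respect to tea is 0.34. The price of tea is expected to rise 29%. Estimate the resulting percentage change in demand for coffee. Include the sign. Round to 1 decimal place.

9.9%

%ΔQ ≈ ε × %ΔP of tea = 0.34 × (29%) = 9.9%.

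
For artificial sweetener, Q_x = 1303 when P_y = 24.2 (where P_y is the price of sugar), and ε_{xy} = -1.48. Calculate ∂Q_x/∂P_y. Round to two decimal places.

ε = (∂Q_x/∂P_y)·(P_y/Q_x) ⇒ ∂Q_x/∂P_y = ε·Q_x/P_y = -1.48 × 1303/24.2 ≈ -79.69.

-79.69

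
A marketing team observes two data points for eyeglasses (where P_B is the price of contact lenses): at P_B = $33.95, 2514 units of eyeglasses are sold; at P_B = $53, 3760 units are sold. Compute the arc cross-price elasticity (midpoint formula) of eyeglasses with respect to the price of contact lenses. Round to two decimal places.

ΔQ_A = 3760 − 2514 = 1246; ΔP_B = 53 − 33.95 = 19.05.
Midpoints: Q̄_A = 3137.0, P̄_B = 43.48.
ε = (ΔQ_A/Q̄_A)/(ΔP_B/P̄_B) = (1246/3137.0)/(19.05/43.48) ≈ 0.91.
ε > 0: eyeglasses and contact lenses are substitutes.

0.91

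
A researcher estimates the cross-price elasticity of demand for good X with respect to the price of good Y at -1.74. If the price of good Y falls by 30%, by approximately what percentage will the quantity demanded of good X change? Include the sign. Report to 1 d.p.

52.2%

%ΔQ ≈ ε × %ΔP of good Y = -1.74 × (-30%) = 52.2%.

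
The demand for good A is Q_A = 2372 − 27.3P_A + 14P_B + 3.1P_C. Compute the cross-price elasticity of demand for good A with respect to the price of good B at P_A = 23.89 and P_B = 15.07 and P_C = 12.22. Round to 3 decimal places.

At P_A = 23.89 and P_B = 15.07 and P_C = 12.22: Q_A = 1968.665.
∂Q_A/∂P_B = 14.
ε = (∂Q_A/∂P_B)(P_B/Q_A) = 14 × (15.07/1968.665) ≈ 0.107.
Since ε > 0, good A and good B are substitutes.

0.107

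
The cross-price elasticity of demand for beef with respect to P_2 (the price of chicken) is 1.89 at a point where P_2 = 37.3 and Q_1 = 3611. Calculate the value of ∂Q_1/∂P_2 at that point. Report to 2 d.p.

182.97

ε = (∂Q_1/∂P_2)·(P_2/Q_1) ⇒ ∂Q_1/∂P_2 = ε·Q_1/P_2 = 1.89 × 3611/37.3 ≈ 182.97.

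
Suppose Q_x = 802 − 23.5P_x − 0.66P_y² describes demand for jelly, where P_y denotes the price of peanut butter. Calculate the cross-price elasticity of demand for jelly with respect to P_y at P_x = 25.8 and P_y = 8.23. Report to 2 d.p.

-0.59

At P_x = 25.8 and P_y = 8.23: Q_x = 150.996.
∂Q_x/∂P_y = -1.32P_y = -1.32(8.23) = -10.8636.
ε = (∂Q_x/∂P_y)(P_y/Q_x) = -10.8636 × (8.23/150.996) ≈ -0.59.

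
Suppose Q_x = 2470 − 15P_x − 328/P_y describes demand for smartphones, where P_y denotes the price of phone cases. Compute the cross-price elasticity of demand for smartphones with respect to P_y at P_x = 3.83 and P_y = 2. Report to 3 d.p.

At P_x = 3.83 and P_y = 2: Q_x = 2248.55.
∂Q_x/∂P_y = 328/P_y² = 82.0000.
ε = (∂Q_x/∂P_y)(P_y/Q_x) = 82.0000 × (2/2248.55) ≈ 0.073.
ε > 0: substitutes.

0.073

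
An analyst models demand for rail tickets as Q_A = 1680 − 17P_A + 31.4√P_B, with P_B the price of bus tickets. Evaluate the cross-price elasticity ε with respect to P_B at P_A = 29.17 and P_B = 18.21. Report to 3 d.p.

0.051

At P_A = 29.17 and P_B = 18.21: Q_A = 1318.104.
∂Q_A/∂P_B = 31.4/(2√P_B) = 31.4/(2√18.21) = 3.6791.
ε = (∂Q_A/∂P_B)(P_B/Q_A) = 3.6791 × (18.21/1318.104) ≈ 0.051.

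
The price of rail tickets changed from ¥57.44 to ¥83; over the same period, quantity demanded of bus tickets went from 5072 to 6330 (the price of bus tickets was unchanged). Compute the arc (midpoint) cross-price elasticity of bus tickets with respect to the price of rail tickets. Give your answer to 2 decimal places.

0.61

ΔQ_A = 6330 − 5072 = 1258; ΔP_B = 83 − 57.44 = 25.56.
Midpoints: Q̄_A = 5701.0, P̄_B = 70.22.
ε = (ΔQ_A/Q̄_A)/(ΔP_B/P̄_B) = (1258/5701.0)/(25.56/70.22) ≈ 0.61.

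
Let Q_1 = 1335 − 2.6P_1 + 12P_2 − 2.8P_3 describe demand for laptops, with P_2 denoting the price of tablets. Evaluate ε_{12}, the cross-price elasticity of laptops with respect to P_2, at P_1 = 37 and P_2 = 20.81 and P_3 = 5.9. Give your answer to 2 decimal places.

At P_1 = 37 and P_2 = 20.81 and P_3 = 5.9: Q_1 = 1472.
∂Q_1/∂P_2 = 12.
ε = (∂Q_1/∂P_2)(P_2/Q_1) = 12 × (20.81/1472) ≈ 0.17.

0.17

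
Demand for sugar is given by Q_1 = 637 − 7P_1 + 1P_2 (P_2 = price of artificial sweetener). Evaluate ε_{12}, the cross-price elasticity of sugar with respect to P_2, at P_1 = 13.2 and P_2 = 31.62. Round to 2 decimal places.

0.05

At P_1 = 13.2 and P_2 = 31.62: Q_1 = 576.22.
∂Q_1/∂P_2 = 1.
ε = (∂Q_1/∂P_2)(P_2/Q_1) = 1 × (31.62/576.22) ≈ 0.05.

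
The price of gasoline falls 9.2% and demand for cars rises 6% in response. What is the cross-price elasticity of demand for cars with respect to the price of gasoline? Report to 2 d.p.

-0.65

ε = (%ΔQ of cars) / (%ΔP of gasoline) = (6%) / (-9.2%) ≈ -0.65.
Negative cross-price elasticity: complements.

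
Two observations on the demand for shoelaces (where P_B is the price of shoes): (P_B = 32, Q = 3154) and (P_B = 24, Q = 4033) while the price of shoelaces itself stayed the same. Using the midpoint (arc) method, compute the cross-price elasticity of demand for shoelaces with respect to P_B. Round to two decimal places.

-0.86

ΔQ_A = 4033 − 3154 = 879; ΔP_B = 24 − 32 = -8.
Midpoints: Q̄_A = 3593.5, P̄_B = 28.00.
ε = (ΔQ_A/Q̄_A)/(ΔP_B/P̄_B) = (879/3593.5)/(-8/28.00) ≈ -0.86.
ε < 0: shoelaces and shoes are complements.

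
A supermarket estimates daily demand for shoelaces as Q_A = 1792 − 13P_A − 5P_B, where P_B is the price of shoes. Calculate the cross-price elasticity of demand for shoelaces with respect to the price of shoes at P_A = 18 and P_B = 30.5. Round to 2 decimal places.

At P_A = 18 and P_B = 30.5: Q_A = 1405.5.
∂Q_A/∂P_B = -5.
ε = (∂Q_A/∂P_B)(P_B/Q_A) = -5 × (30.5/1405.5) ≈ -0.11.

-0.11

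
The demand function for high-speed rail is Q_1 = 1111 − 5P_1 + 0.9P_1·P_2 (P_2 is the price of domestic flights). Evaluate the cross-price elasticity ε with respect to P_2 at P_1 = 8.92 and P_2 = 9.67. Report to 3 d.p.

At P_1 = 8.92 and P_2 = 9.67: Q_1 = 1144.031.
∂Q_1/∂P_2 = 0.9P_1 = 0.9(8.92) = 8.0280.
ε = (∂Q_1/∂P_2)(P_2/Q_1) = 8.0280 × (9.67/1144.031) ≈ 0.068.

0.068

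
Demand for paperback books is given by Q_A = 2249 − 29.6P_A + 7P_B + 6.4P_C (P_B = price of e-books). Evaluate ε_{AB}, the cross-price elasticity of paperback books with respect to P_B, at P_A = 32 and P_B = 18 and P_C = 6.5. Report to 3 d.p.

At P_A = 32 and P_B = 18 and P_C = 6.5: Q_A = 1469.4.
∂Q_A/∂P_B = 7.
ε = (∂Q_A/∂P_B)(P_B/Q_A) = 7 × (18/1469.4) ≈ 0.086.
Since ε > 0, paperback books and e-books are substitutes.

0.086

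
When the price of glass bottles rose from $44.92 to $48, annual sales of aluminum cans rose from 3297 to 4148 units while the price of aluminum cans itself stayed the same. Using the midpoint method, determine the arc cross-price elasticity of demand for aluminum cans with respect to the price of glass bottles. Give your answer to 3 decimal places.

3.448

ΔQ_A = 4148 − 3297 = 851; ΔP_B = 48 − 44.92 = 3.08.
Midpoints: Q̄_A = 3722.5, P̄_B = 46.46.
ε = (ΔQ_A/Q̄_A)/(ΔP_B/P̄_B) = (851/3722.5)/(3.08/46.46) ≈ 3.448.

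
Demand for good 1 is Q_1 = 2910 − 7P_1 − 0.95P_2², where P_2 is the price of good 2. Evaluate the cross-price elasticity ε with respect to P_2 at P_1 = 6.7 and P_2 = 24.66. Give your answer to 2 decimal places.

At P_1 = 6.7 and P_2 = 24.66: Q_1 = 2285.390.
∂Q_1/∂P_2 = -1.9P_2 = -1.9(24.66) = -46.8540.
ε = (∂Q_1/∂P_2)(P_2/Q_1) = -46.8540 × (24.66/2285.390) ≈ -0.51.
ε < 0: complements.

-0.51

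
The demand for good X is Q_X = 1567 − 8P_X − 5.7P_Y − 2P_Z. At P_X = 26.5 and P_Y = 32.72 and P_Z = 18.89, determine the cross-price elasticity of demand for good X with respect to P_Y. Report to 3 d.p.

-0.165

At P_X = 26.5 and P_Y = 32.72 and P_Z = 18.89: Q_X = 1130.716.
∂Q_X/∂P_Y = -5.7.
ε = (∂Q_X/∂P_Y)(P_Y/Q_X) = -5.7 × (32.72/1130.716) ≈ -0.165.
Since ε < 0, good X and good Y are complements.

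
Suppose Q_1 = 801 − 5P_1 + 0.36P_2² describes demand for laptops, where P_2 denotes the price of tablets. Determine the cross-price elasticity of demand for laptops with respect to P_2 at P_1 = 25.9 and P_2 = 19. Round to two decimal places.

At P_1 = 25.9 and P_2 = 19: Q_1 = 801.46.
∂Q_1/∂P_2 = 0.72P_2 = 0.72(19) = 13.6800.
ε = (∂Q_1/∂P_2)(P_2/Q_1) = 13.6800 × (19/801.46) ≈ 0.32.

0.32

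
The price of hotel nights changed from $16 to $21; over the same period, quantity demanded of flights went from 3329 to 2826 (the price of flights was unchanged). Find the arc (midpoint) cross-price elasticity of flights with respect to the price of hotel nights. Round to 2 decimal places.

-0.60

ΔQ_A = 2826 − 3329 = -503; ΔP_B = 21 − 16 = 5.
Midpoints: Q̄_A = 3077.5, P̄_B = 18.50.
ε = (ΔQ_A/Q̄_A)/(ΔP_B/P̄_B) = (-503/3077.5)/(5/18.50) ≈ -0.60.
ε < 0: flights and hotel nights are complements.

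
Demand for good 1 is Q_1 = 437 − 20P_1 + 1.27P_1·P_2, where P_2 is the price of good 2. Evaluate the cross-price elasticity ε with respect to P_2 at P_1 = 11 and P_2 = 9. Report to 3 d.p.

0.367

At P_1 = 11 and P_2 = 9: Q_1 = 342.73.
∂Q_1/∂P_2 = 1.27P_1 = 1.27(11) = 13.9700.
ε = (∂Q_1/∂P_2)(P_2/Q_1) = 13.9700 × (9/342.73) ≈ 0.367.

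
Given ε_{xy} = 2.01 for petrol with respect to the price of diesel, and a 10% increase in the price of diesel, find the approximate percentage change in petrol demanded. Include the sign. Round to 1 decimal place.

20.1%

%ΔQ ≈ ε × %ΔP of diesel = 2.01 × (10%) = 20.1%.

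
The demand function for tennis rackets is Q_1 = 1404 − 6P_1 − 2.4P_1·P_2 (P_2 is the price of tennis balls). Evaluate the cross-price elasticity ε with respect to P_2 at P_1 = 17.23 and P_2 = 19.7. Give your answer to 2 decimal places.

At P_1 = 17.23 and P_2 = 19.7: Q_1 = 485.986.
∂Q_1/∂P_2 = -2.4P_1 = -2.4(17.23) = -41.3520.
ε = (∂Q_1/∂P_2)(P_2/Q_1) = -41.3520 × (19.7/485.986) ≈ -1.68.

-1.68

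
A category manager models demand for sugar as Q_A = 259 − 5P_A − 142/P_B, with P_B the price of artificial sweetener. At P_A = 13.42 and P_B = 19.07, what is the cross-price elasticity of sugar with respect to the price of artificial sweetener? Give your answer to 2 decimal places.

0.04

At P_A = 13.42 and P_B = 19.07: Q_A = 184.454.
∂Q_A/∂P_B = 142/P_B² = 0.3905.
ε = (∂Q_A/∂P_B)(P_B/Q_A) = 0.3905 × (19.07/184.454) ≈ 0.04.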